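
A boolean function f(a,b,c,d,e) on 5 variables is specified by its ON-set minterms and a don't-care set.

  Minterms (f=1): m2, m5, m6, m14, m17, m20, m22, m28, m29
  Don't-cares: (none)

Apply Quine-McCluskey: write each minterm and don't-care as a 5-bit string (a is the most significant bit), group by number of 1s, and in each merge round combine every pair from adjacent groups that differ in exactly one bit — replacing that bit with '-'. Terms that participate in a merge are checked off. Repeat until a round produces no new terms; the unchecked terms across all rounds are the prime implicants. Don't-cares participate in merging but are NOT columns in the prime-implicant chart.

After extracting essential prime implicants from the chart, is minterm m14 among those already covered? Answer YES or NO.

YES

Round 0: 00010✓ 00101 00110✓ 01110✓ 10001 10100✓ 10110✓ 11100✓ 11101✓
Round 1: -0110 0-110 00-10 1-100 101-0 1110-
PIs = {-0110, 0-110, 00-10, 00101, 1-100, 10001, 101-0, 1110-}
Coverage chart:
  m2: 00-10 ←essential
  m5: 00101 ←essential
  m6: -0110,0-110,00-10
  m14: 0-110 ←essential
  m17: 10001 ←essential
  m20: 1-100,101-0
  m22: -0110,101-0
  m28: 1-100,1110-
  m29: 1110- ←essential
Essential: 0-110, 00-10, 00101, 10001, 1110-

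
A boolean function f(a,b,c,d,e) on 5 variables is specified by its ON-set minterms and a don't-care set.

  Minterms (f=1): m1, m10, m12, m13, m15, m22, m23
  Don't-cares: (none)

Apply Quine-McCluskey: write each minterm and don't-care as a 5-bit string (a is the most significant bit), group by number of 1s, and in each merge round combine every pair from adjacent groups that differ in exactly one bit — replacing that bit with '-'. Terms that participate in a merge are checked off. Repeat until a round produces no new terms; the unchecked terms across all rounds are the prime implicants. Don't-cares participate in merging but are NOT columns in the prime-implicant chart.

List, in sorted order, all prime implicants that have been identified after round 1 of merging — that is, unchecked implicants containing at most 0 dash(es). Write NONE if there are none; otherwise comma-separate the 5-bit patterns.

00001, 01010

[col 0] 00001, 01010, 01100*, 01101*, 01111*, 10110*, 10111*
[col 1] 011-1, 0110-, 1011-
Prime implicants: 00001, 01010, 011-1, 0110-, 1011-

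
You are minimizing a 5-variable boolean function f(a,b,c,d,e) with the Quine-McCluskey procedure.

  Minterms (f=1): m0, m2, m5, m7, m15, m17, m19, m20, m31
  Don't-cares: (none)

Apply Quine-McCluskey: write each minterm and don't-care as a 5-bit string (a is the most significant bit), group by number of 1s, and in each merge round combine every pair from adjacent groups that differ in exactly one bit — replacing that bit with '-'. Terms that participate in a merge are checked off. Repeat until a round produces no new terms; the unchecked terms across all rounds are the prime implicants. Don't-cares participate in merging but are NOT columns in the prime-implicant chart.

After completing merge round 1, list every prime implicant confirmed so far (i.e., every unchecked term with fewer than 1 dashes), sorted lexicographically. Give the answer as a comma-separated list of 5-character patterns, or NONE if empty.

[col 0] 00000*, 00010*, 00101*, 00111*, 01111*, 10001*, 10011*, 10100, 11111*
[col 1] -1111, 0-111, 000-0, 001-1, 100-1
Prime implicants: -1111, 0-111, 000-0, 001-1, 100-1, 10100

10100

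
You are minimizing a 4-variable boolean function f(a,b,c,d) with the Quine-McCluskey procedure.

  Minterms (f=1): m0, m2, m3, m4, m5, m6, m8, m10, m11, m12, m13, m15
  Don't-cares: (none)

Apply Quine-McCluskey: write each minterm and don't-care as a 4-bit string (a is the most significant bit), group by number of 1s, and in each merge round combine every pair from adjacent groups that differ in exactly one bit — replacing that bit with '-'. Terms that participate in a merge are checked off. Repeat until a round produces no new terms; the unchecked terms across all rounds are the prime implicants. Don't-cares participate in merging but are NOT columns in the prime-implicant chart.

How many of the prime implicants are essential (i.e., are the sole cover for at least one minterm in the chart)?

3

[col 0] 0000*, 0010*, 0011*, 0100*, 0101*, 0110*, 1000*, 1010*, 1011*, 1100*, 1101*, 1111*
[col 1] -000*, -010*, -011*, -100*, -101*, 0-00*, 0-10*, 00-0*, 001-*, 01-0*, 010-*, 1-00*, 1-11, 10-0*, 101-*, 11-1, 110-*
[col 2] --00, -0-0, -01-, -10-, 0--0
Prime implicants: --00, -0-0, -01-, -10-, 0--0, 1-11, 11-1
PI chart (minterm → PIs covering it):
  0 | --00,-0-0,0--0
  2 | -0-0,-01-,0--0
  3 | -01-  (sole → essential)
  4 | --00,-10-,0--0
  5 | -10-  (sole → essential)
  6 | 0--0  (sole → essential)
  8 | --00,-0-0
  10 | -0-0,-01-
  11 | -01-,1-11
  12 | --00,-10-
  13 | -10-,11-1
  15 | 1-11,11-1
Essential prime implicants: -01-, -10-, 0--0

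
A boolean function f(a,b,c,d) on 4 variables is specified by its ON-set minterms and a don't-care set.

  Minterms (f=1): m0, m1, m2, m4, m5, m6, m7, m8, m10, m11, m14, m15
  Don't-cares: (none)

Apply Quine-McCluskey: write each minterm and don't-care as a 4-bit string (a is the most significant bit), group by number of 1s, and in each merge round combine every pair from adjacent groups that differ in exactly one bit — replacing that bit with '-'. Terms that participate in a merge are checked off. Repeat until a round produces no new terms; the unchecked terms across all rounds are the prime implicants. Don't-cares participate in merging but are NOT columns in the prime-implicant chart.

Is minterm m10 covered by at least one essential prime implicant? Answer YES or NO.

[col 0] 0000*, 0001*, 0010*, 0100*, 0101*, 0110*, 0111*, 1000*, 1010*, 1011*, 1110*, 1111*
[col 1] -000*, -010*, -110*, -111*, 0-00*, 0-01*, 0-10*, 00-0*, 000-*, 01-0*, 01-1*, 010-*, 011-*, 1-10*, 1-11*, 10-0*, 101-*, 111-*
[col 2] --10, -0-0, -11-, 0--0, 0-0-, 01--, 1-1-
Prime implicants: --10, -0-0, -11-, 0--0, 0-0-, 01--, 1-1-
PI chart (minterm → PIs covering it):
  0 | -0-0,0--0,0-0-
  1 | 0-0-  (sole → essential)
  2 | --10,-0-0,0--0
  4 | 0--0,0-0-,01--
  5 | 0-0-,01--
  6 | --10,-11-,0--0,01--
  7 | -11-,01--
  8 | -0-0  (sole → essential)
  10 | --10,-0-0,1-1-
  11 | 1-1-  (sole → essential)
  14 | --10,-11-,1-1-
  15 | -11-,1-1-
Essential prime implicants: -0-0, 0-0-, 1-1-

YES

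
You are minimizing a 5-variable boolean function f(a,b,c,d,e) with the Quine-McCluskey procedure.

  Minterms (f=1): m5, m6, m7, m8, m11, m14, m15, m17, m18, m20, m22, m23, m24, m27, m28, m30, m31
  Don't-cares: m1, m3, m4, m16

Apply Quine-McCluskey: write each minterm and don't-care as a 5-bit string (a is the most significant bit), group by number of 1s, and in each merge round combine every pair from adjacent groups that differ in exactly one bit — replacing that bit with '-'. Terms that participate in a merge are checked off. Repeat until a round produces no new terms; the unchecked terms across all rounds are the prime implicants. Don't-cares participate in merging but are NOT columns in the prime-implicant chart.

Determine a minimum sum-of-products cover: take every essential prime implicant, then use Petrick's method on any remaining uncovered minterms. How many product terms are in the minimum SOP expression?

7

size-2^0 implicants → 00001(✓)  00011(✓)  00100(✓)  00101(✓)  00110(✓)  00111(✓)  01000(✓)  01011(✓)  01110(✓)  01111(✓)  10000(✓)  10001(✓)  10010(✓)  10100(✓)  10110(✓)  10111(✓)  11000(✓)  11011(✓)  11100(✓)  11110(✓)  11111(✓)
size-2^1 implicants → -0001  -0100(✓)  -0110(✓)  -0111(✓)  -1000  -1011(✓)  -1110(✓)  -1111(✓)  0-011(✓)  0-110(✓)  0-111(✓)  00-01(✓)  00-11(✓)  000-1(✓)  001-0(✓)  001-1(✓)  0010-(✓)  0011-(✓)  01-11(✓)  0111-(✓)  1-000(✓)  1-100(✓)  1-110(✓)  1-111(✓)  10-00(✓)  10-10(✓)  100-0(✓)  1000-  101-0(✓)  1011-(✓)  11-00(✓)  11-11(✓)  111-0(✓)  1111-(✓)
size-2^2 implicants → --110(✓)  --111(✓)  -01-0  -011-(✓)  -1-11  -111-(✓)  0--11  0-11-(✓)  00--1  001--  1--00  1-1-0  1-11-(✓)  10--0
size-2^3 implicants → --11-
Unchecked terms (primes): --11-, -0001, -01-0, -1-11, -1000, 0--11, 00--1, 001--, 1--00, 1-1-0, 10--0, 1000-
Minterm coverage:
  m5 ⊆ 00--1,001--
  m6 ⊆ --11-,-01-0,001--
  m7 ⊆ --11-,0--11,00--1,001--
  m8 ⊆ -1000 [E]
  m11 ⊆ -1-11,0--11
  m14 ⊆ --11- [E]
  m15 ⊆ --11-,-1-11,0--11
  m17 ⊆ -0001,1000-
  m18 ⊆ 10--0 [E]
  m20 ⊆ -01-0,1--00,1-1-0,10--0
  m22 ⊆ --11-,-01-0,1-1-0,10--0
  m23 ⊆ --11- [E]
  m24 ⊆ -1000,1--00
  m27 ⊆ -1-11 [E]
  m28 ⊆ 1--00,1-1-0
  m30 ⊆ --11-,1-1-0
  m31 ⊆ --11-,-1-11
E = {--11-, -1-11, -1000, 10--0}
Petrick residual → -0001, 00--1, 1--00
Cover = cd + b'c'd'e + bde + bc'd'e' + a'b'e + ad'e' + ab'e'  |cover|=7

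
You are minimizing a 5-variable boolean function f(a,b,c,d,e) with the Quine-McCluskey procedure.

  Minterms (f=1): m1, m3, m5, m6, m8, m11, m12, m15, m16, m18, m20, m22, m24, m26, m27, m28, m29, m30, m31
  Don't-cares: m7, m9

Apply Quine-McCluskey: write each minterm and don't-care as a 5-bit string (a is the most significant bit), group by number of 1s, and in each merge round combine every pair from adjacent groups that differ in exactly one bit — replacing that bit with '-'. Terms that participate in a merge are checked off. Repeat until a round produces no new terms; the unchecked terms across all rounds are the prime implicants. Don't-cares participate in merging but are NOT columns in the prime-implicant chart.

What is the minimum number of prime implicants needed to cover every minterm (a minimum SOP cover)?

[col 0] 00001*, 00011*, 00101*, 00110*, 00111*, 01000*, 01001*, 01011*, 01100*, 01111*, 10000*, 10010*, 10100*, 10110*, 11000*, 11010*, 11011*, 11100*, 11101*, 11110*, 11111*
[col 1] -0110, -1000*, -1011*, -1100*, -1111*, 0-001*, 0-011*, 0-111*, 00-01*, 00-11*, 000-1*, 001-1*, 0011-, 01-00*, 01-11*, 010-1*, 0100-, 1-000*, 1-010*, 1-100*, 1-110*, 10-00*, 10-10*, 100-0*, 101-0*, 11-00*, 11-10*, 11-11*, 110-0*, 1101-*, 111-0*, 111-1*, 1110-*, 1111-*
[col 2] -1-00, -1-11, 0--11, 0-0-1, 00--1, 1--00*, 1--10*, 1-0-0*, 1-1-0*, 10--0*, 11--0*, 11-1-, 111--
[col 3] 1---0
Prime implicants: -0110, -1-00, -1-11, 0--11, 0-0-1, 00--1, 0011-, 0100-, 1---0, 11-1-, 111--
PI chart (minterm → PIs covering it):
  1 | 0-0-1,00--1
  3 | 0--11,0-0-1,00--1
  5 | 00--1  (sole → essential)
  6 | -0110,0011-
  8 | -1-00,0100-
  11 | -1-11,0--11,0-0-1
  12 | -1-00  (sole → essential)
  15 | -1-11,0--11
  16 | 1---0  (sole → essential)
  18 | 1---0  (sole → essential)
  20 | 1---0  (sole → essential)
  22 | -0110,1---0
  24 | -1-00,1---0
  26 | 1---0,11-1-
  27 | -1-11,11-1-
  28 | -1-00,1---0,111--
  29 | 111--  (sole → essential)
  30 | 1---0,11-1-,111--
  31 | -1-11,11-1-,111--
Essential prime implicants: -1-00, 00--1, 1---0, 111--
Petrick residual → -0110, -1-11
Minimum SOP uses 6 PIs: b'cde' + bd'e' + bde + a'b'e + ae' + abc

6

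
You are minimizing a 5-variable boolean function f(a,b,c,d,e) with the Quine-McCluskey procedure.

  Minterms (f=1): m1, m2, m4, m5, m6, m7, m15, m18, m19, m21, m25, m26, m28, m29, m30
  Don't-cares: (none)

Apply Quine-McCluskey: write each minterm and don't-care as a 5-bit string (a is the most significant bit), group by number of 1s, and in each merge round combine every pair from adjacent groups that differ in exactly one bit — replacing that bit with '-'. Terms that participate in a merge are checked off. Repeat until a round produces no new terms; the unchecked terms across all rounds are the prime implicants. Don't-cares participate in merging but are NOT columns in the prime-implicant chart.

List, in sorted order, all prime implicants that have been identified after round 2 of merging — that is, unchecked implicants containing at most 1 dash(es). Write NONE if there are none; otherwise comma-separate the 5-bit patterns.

-0010, -0101, 0-111, 00-01, 00-10, 1-010, 1-101, 1001-, 11-01, 11-10, 111-0, 1110-

Round 0: 00001✓ 00010✓ 00100✓ 00101✓ 00110✓ 00111✓ 01111✓ 10010✓ 10011✓ 10101✓ 11001✓ 11010✓ 11100✓ 11101✓ 11110✓
Round 1: -0010 -0101 0-111 00-01 00-10 001-0✓ 001-1✓ 0010-✓ 0011-✓ 1-010 1-101 1001- 11-01 11-10 111-0 1110-
Round 2: 001--
PIs = {-0010, -0101, 0-111, 00-01, 00-10, 001--, 1-010, 1-101, 1001-, 11-01, 11-10, 111-0, 1110-}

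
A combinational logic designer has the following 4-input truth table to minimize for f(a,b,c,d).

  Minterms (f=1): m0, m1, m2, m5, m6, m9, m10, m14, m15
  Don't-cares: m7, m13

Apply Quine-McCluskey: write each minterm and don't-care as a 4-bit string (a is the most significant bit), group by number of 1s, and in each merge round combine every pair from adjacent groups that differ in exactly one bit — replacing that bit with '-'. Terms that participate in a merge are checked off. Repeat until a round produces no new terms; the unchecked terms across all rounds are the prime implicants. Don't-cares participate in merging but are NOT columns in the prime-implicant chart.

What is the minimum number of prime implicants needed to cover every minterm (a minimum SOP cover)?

4

Round 0: 0000✓ 0001✓ 0010✓ 0101✓ 0110✓ 0111✓ 1001✓ 1010✓ 1101✓ 1110✓ 1111✓
Round 1: -001✓ -010✓ -101✓ -110✓ -111✓ 0-01✓ 0-10✓ 00-0 000- 01-1✓ 011-✓ 1-01✓ 1-10✓ 11-1✓ 111-✓
Round 2: --01 --10 -1-1 -11-
PIs = {--01, --10, -1-1, -11-, 00-0, 000-}
Coverage chart:
  m0: 00-0,000-
  m1: --01,000-
  m2: --10,00-0
  m5: --01,-1-1
  m6: --10,-11-
  m9: --01 ←essential
  m10: --10 ←essential
  m14: --10,-11-
  m15: -1-1,-11-
Essential: --01, --10
Petrick residual → -1-1, 00-0
Min cover (4 terms): c'd + cd' + bd + a'b'd'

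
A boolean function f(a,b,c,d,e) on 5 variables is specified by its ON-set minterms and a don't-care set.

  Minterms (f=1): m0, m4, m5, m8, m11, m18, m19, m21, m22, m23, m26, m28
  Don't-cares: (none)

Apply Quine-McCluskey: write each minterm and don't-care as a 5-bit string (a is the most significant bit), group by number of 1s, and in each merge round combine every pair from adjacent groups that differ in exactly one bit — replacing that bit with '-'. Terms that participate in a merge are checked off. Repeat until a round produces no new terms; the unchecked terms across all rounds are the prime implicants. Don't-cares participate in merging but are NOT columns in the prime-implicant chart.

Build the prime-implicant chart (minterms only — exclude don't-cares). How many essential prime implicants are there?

size-2^0 implicants → 00000(✓)  00100(✓)  00101(✓)  01000(✓)  01011  10010(✓)  10011(✓)  10101(✓)  10110(✓)  10111(✓)  11010(✓)  11100
size-2^1 implicants → -0101  0-000  00-00  0010-  1-010  10-10(✓)  10-11(✓)  1001-(✓)  101-1  1011-(✓)
size-2^2 implicants → 10-1-
Unchecked terms (primes): -0101, 0-000, 00-00, 0010-, 01011, 1-010, 10-1-, 101-1, 11100
Minterm coverage:
  m0 ⊆ 0-000,00-00
  m4 ⊆ 00-00,0010-
  m5 ⊆ -0101,0010-
  m8 ⊆ 0-000 [E]
  m11 ⊆ 01011 [E]
  m18 ⊆ 1-010,10-1-
  m19 ⊆ 10-1- [E]
  m21 ⊆ -0101,101-1
  m22 ⊆ 10-1- [E]
  m23 ⊆ 10-1-,101-1
  m26 ⊆ 1-010 [E]
  m28 ⊆ 11100 [E]
E = {0-000, 01011, 1-010, 10-1-, 11100}

5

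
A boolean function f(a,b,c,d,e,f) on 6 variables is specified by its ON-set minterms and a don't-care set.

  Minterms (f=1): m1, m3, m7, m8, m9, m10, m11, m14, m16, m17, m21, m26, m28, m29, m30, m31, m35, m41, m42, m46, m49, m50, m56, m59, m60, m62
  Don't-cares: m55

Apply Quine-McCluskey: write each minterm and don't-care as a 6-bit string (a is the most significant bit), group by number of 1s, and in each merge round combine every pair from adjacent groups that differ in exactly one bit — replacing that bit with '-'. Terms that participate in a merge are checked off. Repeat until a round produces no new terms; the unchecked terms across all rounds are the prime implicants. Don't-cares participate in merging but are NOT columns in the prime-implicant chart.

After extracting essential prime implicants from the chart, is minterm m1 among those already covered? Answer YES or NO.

Round 0: 000001✓ 000011✓ 000111✓ 001000✓ 001001✓ 001010✓ 001011✓ 001110✓ 010000✓ 010001✓ 010101✓ 011010✓ 011100✓ 011101✓ 011110✓ 011111✓ 100011✓ 101001✓ 101010✓ 101110✓ 110001✓ 110010 110111 111000✓ 111011 111100✓ 111110✓
Round 1: -00011 -01001 -01010✓ -01110✓ -10001 -11100✓ -11110✓ 0-0001 0-1010✓ 0-1110✓ 00-001✓ 00-011✓ 000-11 0000-1✓ 001-10✓ 0010-0✓ 0010-1✓ 00100-✓ 00101-✓ 01-101 010-01 01000- 011-10✓ 0111-0✓ 0111-1✓ 01110-✓ 01111-✓ 1-1110✓ 101-10✓ 111-00 1111-0✓
Round 2: --1110 -01-10 -111-0 0-1-10 00-0-1 0010-- 0111--
PIs = {--1110, -00011, -01-10, -01001, -10001, -111-0, 0-0001, 0-1-10, 00-0-1, 000-11, 0010--, 01-101, 010-01, 01000-, 0111--, 110010, 110111, 111-00, 111011}
Coverage chart:
  m1: 0-0001,00-0-1
  m3: -00011,00-0-1,000-11
  m7: 000-11 ←essential
  m8: 0010-- ←essential
  m9: -01001,00-0-1,0010--
  m10: -01-10,0-1-10,0010--
  m11: 00-0-1,0010--
  m14: --1110,-01-10,0-1-10
  m16: 01000- ←essential
  m17: -10001,0-0001,010-01,01000-
  m21: 01-101,010-01
  m26: 0-1-10 ←essential
  m28: -111-0,0111--
  m29: 01-101,0111--
  m30: --1110,-111-0,0-1-10,0111--
  m31: 0111-- ←essential
  m35: -00011 ←essential
  m41: -01001 ←essential
  m42: -01-10 ←essential
  m46: --1110,-01-10
  m49: -10001 ←essential
  m50: 110010 ←essential
  m56: 111-00 ←essential
  m59: 111011 ←essential
  m60: -111-0,111-00
  m62: --1110,-111-0
Essential: -00011, -01-10, -01001, -10001, 0-1-10, 000-11, 0010--, 01000-, 0111--, 110010, 111-00, 111011

NO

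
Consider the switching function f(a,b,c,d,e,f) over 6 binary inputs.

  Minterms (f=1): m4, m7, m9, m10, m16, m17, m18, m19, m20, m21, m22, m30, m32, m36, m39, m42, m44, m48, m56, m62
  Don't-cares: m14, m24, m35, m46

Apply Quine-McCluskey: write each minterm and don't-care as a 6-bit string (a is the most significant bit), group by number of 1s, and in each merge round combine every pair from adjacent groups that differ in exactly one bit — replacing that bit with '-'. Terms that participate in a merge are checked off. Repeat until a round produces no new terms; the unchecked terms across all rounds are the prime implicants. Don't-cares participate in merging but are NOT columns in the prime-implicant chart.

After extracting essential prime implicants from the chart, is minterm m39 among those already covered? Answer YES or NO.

YES

Round 0: 000100✓ 000111✓ 001001 001010✓ 001110✓ 010000✓ 010001✓ 010010✓ 010011✓ 010100✓ 010101✓ 010110✓ 011000✓ 011110✓ 100000✓ 100011✓ 100100✓ 100111✓ 101010✓ 101100✓ 101110✓ 110000✓ 111000✓ 111110✓
Round 1: -00100 -00111 -01010✓ -01110✓ -10000✓ -11000✓ -11110✓ 0-0100 0-1110✓ 001-10✓ 01-000✓ 01-110 010-00✓ 010-01✓ 010-10✓ 0100-0✓ 0100-1✓ 01000-✓ 01001-✓ 0101-0✓ 01010-✓ 1-0000 1-1110✓ 10-100 100-00 100-11 101-10✓ 1011-0 11-000✓
Round 2: --1110 -01-10 -1-000 010--0 010-0- 0100--
PIs = {--1110, -00100, -00111, -01-10, -1-000, 0-0100, 001001, 01-110, 010--0, 010-0-, 0100--, 1-0000, 10-100, 100-00, 100-11, 1011-0}
Coverage chart:
  m4: -00100,0-0100
  m7: -00111 ←essential
  m9: 001001 ←essential
  m10: -01-10 ←essential
  m16: -1-000,010--0,010-0-,0100--
  m17: 010-0-,0100--
  m18: 010--0,0100--
  m19: 0100-- ←essential
  m20: 0-0100,010--0,010-0-
  m21: 010-0- ←essential
  m22: 01-110,010--0
  m30: --1110,01-110
  m32: 1-0000,100-00
  m36: -00100,10-100,100-00
  m39: -00111,100-11
  m42: -01-10 ←essential
  m44: 10-100,1011-0
  m48: -1-000,1-0000
  m56: -1-000 ←essential
  m62: --1110 ←essential
Essential: --1110, -00111, -01-10, -1-000, 001001, 010-0-, 0100--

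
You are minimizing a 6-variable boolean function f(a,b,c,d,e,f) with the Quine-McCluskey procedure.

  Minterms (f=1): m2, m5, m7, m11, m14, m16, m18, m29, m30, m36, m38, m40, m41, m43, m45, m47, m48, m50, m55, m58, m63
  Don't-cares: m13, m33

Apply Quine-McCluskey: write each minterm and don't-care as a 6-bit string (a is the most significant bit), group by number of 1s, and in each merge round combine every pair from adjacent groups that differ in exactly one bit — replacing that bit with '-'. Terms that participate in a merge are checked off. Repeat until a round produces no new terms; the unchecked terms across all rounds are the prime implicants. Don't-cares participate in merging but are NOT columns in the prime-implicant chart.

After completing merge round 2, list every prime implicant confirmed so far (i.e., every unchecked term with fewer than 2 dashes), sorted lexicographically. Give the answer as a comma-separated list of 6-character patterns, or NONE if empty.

-01011, -01101, 0-0010, 0-1101, 0-1110, 00-101, 0001-1, 1-1111, 10-001, 1001-0, 10100-, 11-010, 11-111

[col 0] 000010*, 000101*, 000111*, 001011*, 001101*, 001110*, 010000*, 010010*, 011101*, 011110*, 100001*, 100100*, 100110*, 101000*, 101001*, 101011*, 101101*, 101111*, 110000*, 110010*, 110111*, 111010*, 111111*
[col 1] -01011, -01101, -10000*, -10010*, 0-0010, 0-1101, 0-1110, 00-101, 0001-1, 0100-0*, 1-1111, 10-001, 1001-0, 101-01*, 101-11*, 1010-1*, 10100-, 1011-1*, 11-010, 11-111, 1100-0*
[col 2] -100-0, 101--1
Prime implicants: -01011, -01101, -100-0, 0-0010, 0-1101, 0-1110, 00-101, 0001-1, 1-1111, 10-001, 1001-0, 101--1, 10100-, 11-010, 11-111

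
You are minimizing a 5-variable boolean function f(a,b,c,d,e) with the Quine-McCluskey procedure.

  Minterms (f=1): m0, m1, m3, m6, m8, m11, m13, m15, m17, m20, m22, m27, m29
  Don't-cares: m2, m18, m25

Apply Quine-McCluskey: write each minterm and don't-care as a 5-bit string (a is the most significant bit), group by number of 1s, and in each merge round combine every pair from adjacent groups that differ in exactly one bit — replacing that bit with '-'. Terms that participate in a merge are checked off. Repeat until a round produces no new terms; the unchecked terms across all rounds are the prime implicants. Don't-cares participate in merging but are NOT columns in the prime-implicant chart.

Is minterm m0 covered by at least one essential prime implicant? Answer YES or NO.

Round 0: 00000✓ 00001✓ 00010✓ 00011✓ 00110✓ 01000✓ 01011✓ 01101✓ 01111✓ 10001✓ 10010✓ 10100✓ 10110✓ 11001✓ 11011✓ 11101✓
Round 1: -0001 -0010✓ -0110✓ -1011 -1101 0-000 0-011 00-10✓ 000-0✓ 000-1✓ 0000-✓ 0001-✓ 01-11 011-1 1-001 10-10✓ 101-0 11-01 110-1
Round 2: -0-10 000--
PIs = {-0-10, -0001, -1011, -1101, 0-000, 0-011, 000--, 01-11, 011-1, 1-001, 101-0, 11-01, 110-1}
Coverage chart:
  m0: 0-000,000--
  m1: -0001,000--
  m3: 0-011,000--
  m6: -0-10 ←essential
  m8: 0-000 ←essential
  m11: -1011,0-011,01-11
  m13: -1101,011-1
  m15: 01-11,011-1
  m17: -0001,1-001
  m20: 101-0 ←essential
  m22: -0-10,101-0
  m27: -1011,110-1
  m29: -1101,11-01
Essential: -0-10, 0-000, 101-0

YES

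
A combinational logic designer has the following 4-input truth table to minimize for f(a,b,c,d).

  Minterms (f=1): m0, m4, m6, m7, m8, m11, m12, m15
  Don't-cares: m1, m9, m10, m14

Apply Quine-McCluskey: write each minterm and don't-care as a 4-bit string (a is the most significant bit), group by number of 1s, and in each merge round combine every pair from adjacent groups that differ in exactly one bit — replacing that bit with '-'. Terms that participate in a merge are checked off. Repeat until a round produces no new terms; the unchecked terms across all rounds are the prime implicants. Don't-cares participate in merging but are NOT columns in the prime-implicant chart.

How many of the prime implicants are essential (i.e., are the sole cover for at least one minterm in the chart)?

1

size-2^0 implicants → 0000(✓)  0001(✓)  0100(✓)  0110(✓)  0111(✓)  1000(✓)  1001(✓)  1010(✓)  1011(✓)  1100(✓)  1110(✓)  1111(✓)
size-2^1 implicants → -000(✓)  -001(✓)  -100(✓)  -110(✓)  -111(✓)  0-00(✓)  000-(✓)  01-0(✓)  011-(✓)  1-00(✓)  1-10(✓)  1-11(✓)  10-0(✓)  10-1(✓)  100-(✓)  101-(✓)  11-0(✓)  111-(✓)
size-2^2 implicants → --00  -00-  -1-0  -11-  1--0  1-1-  10--
Unchecked terms (primes): --00, -00-, -1-0, -11-, 1--0, 1-1-, 10--
Minterm coverage:
  m0 ⊆ --00,-00-
  m4 ⊆ --00,-1-0
  m6 ⊆ -1-0,-11-
  m7 ⊆ -11- [E]
  m8 ⊆ --00,-00-,1--0,10--
  m11 ⊆ 1-1-,10--
  m12 ⊆ --00,-1-0,1--0
  m15 ⊆ -11-,1-1-
E = {-11-}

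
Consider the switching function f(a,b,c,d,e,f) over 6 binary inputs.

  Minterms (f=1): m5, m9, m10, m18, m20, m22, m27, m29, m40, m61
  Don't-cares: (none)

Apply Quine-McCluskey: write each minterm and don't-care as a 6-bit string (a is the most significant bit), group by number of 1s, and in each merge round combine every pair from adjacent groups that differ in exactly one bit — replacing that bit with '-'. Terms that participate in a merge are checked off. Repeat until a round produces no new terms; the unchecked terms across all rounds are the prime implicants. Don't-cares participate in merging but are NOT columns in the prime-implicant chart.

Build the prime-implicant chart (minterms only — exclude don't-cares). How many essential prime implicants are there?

[col 0] 000101, 001001, 001010, 010010*, 010100*, 010110*, 011011, 011101*, 101000, 111101*
[col 1] -11101, 010-10, 0101-0
Prime implicants: -11101, 000101, 001001, 001010, 010-10, 0101-0, 011011, 101000
PI chart (minterm → PIs covering it):
  5 | 000101  (sole → essential)
  9 | 001001  (sole → essential)
  10 | 001010  (sole → essential)
  18 | 010-10  (sole → essential)
  20 | 0101-0  (sole → essential)
  22 | 010-10,0101-0
  27 | 011011  (sole → essential)
  29 | -11101  (sole → essential)
  40 | 101000  (sole → essential)
  61 | -11101  (sole → essential)
Essential prime implicants: -11101, 000101, 001001, 001010, 010-10, 0101-0, 011011, 101000

8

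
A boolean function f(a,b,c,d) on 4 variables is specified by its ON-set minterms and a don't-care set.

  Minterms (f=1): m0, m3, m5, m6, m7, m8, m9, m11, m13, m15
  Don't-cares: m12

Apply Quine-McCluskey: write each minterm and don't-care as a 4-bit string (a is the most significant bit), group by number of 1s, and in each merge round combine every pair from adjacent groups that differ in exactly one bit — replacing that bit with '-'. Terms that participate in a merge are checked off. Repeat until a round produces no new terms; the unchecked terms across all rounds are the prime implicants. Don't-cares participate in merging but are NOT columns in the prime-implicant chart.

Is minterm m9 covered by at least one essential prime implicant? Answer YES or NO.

size-2^0 implicants → 0000(✓)  0011(✓)  0101(✓)  0110(✓)  0111(✓)  1000(✓)  1001(✓)  1011(✓)  1100(✓)  1101(✓)  1111(✓)
size-2^1 implicants → -000  -011(✓)  -101(✓)  -111(✓)  0-11(✓)  01-1(✓)  011-  1-00(✓)  1-01(✓)  1-11(✓)  10-1(✓)  100-(✓)  11-1(✓)  110-(✓)
size-2^2 implicants → --11  -1-1  1--1  1-0-
Unchecked terms (primes): --11, -000, -1-1, 011-, 1--1, 1-0-
Minterm coverage:
  m0 ⊆ -000 [E]
  m3 ⊆ --11 [E]
  m5 ⊆ -1-1 [E]
  m6 ⊆ 011- [E]
  m7 ⊆ --11,-1-1,011-
  m8 ⊆ -000,1-0-
  m9 ⊆ 1--1,1-0-
  m11 ⊆ --11,1--1
  m13 ⊆ -1-1,1--1,1-0-
  m15 ⊆ --11,-1-1,1--1
E = {--11, -000, -1-1, 011-}

NO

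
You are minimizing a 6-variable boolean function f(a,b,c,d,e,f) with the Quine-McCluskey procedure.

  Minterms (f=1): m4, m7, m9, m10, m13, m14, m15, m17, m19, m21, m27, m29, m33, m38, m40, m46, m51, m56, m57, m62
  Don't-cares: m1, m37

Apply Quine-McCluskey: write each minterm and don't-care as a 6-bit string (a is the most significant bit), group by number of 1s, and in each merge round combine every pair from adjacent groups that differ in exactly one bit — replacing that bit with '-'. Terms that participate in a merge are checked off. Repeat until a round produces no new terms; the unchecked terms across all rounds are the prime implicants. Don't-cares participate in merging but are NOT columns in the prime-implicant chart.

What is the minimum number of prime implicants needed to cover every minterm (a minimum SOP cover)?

13

size-2^0 implicants → 000001(✓)  000100  000111(✓)  001001(✓)  001010(✓)  001101(✓)  001110(✓)  001111(✓)  010001(✓)  010011(✓)  010101(✓)  011011(✓)  011101(✓)  100001(✓)  100101(✓)  100110(✓)  101000(✓)  101110(✓)  110011(✓)  111000(✓)  111001(✓)  111110(✓)
size-2^1 implicants → -00001  -01110  -10011  0-0001  0-1101  00-001  00-111  001-01  001-10  0011-1  00111-  01-011  01-101  010-01  0100-1  1-1000  1-1110  10-110  100-01  11100-
Unchecked terms (primes): -00001, -01110, -10011, 0-0001, 0-1101, 00-001, 00-111, 000100, 001-01, 001-10, 0011-1, 00111-, 01-011, 01-101, 010-01, 0100-1, 1-1000, 1-1110, 10-110, 100-01, 11100-
Minterm coverage:
  m4 ⊆ 000100 [E]
  m7 ⊆ 00-111 [E]
  m9 ⊆ 00-001,001-01
  m10 ⊆ 001-10 [E]
  m13 ⊆ 0-1101,001-01,0011-1
  m14 ⊆ -01110,001-10,00111-
  m15 ⊆ 00-111,0011-1,00111-
  m17 ⊆ 0-0001,010-01,0100-1
  m19 ⊆ -10011,01-011,0100-1
  m21 ⊆ 01-101,010-01
  m27 ⊆ 01-011 [E]
  m29 ⊆ 0-1101,01-101
  m33 ⊆ -00001,100-01
  m38 ⊆ 10-110 [E]
  m40 ⊆ 1-1000 [E]
  m46 ⊆ -01110,1-1110,10-110
  m51 ⊆ -10011 [E]
  m56 ⊆ 1-1000,11100-
  m57 ⊆ 11100- [E]
  m62 ⊆ 1-1110 [E]
E = {-10011, 00-111, 000100, 001-10, 01-011, 1-1000, 1-1110, 10-110, 11100-}
Petrick residual → -00001, 0-0001, 001-01, 01-101
Cover = b'c'd'e'f + bc'd'ef + a'c'd'e'f + a'b'def + a'b'c'de'f' + a'b'ce'f + a'b'cef' + a'bd'ef + a'bde'f + acd'e'f' + acdef' + ab'def' + abcd'e'  |cover|=13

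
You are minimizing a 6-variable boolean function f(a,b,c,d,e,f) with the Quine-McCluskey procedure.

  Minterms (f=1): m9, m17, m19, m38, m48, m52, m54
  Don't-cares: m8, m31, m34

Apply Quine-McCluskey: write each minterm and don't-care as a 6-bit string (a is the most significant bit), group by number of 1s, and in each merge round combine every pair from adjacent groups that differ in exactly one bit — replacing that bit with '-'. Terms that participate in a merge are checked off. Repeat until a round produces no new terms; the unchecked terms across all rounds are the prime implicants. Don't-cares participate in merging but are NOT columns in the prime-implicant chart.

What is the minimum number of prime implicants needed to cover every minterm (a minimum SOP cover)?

[col 0] 001000*, 001001*, 010001*, 010011*, 011111, 100010*, 100110*, 110000*, 110100*, 110110*
[col 1] 00100-, 0100-1, 1-0110, 100-10, 110-00, 1101-0
Prime implicants: 00100-, 0100-1, 011111, 1-0110, 100-10, 110-00, 1101-0
PI chart (minterm → PIs covering it):
  9 | 00100-  (sole → essential)
  17 | 0100-1  (sole → essential)
  19 | 0100-1  (sole → essential)
  38 | 1-0110,100-10
  48 | 110-00  (sole → essential)
  52 | 110-00,1101-0
  54 | 1-0110,1101-0
Essential prime implicants: 00100-, 0100-1, 110-00
Petrick residual → 1-0110
Minimum SOP uses 4 PIs: a'b'cd'e' + a'bc'd'f + ac'def' + abc'e'f'

4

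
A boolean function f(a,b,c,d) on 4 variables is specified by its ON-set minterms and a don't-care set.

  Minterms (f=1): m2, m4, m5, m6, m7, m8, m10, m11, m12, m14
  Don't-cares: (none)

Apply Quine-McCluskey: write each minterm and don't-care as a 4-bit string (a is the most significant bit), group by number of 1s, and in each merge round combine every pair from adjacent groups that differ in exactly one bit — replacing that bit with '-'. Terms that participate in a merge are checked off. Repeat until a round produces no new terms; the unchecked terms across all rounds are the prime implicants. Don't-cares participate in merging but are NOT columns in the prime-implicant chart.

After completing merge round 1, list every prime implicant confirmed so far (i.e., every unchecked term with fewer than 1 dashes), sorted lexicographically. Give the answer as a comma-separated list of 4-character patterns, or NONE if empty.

Round 0: 0010✓ 0100✓ 0101✓ 0110✓ 0111✓ 1000✓ 1010✓ 1011✓ 1100✓ 1110✓
Round 1: -010✓ -100✓ -110✓ 0-10✓ 01-0✓ 01-1✓ 010-✓ 011-✓ 1-00✓ 1-10✓ 10-0✓ 101- 11-0✓
Round 2: --10 -1-0 01-- 1--0
PIs = {--10, -1-0, 01--, 1--0, 101-}

NONE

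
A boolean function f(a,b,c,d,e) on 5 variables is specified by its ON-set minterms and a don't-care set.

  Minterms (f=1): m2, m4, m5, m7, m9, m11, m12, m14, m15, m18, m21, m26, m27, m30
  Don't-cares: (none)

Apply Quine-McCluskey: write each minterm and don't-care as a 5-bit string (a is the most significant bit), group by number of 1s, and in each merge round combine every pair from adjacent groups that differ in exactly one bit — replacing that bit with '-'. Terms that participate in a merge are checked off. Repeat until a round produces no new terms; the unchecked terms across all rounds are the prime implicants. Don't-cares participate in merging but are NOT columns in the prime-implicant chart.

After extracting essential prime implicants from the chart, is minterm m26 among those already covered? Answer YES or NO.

NO

[col 0] 00010*, 00100*, 00101*, 00111*, 01001*, 01011*, 01100*, 01110*, 01111*, 10010*, 10101*, 11010*, 11011*, 11110*
[col 1] -0010, -0101, -1011, -1110, 0-100, 0-111, 001-1, 0010-, 01-11, 010-1, 011-0, 0111-, 1-010, 11-10, 1101-
Prime implicants: -0010, -0101, -1011, -1110, 0-100, 0-111, 001-1, 0010-, 01-11, 010-1, 011-0, 0111-, 1-010, 11-10, 1101-
PI chart (minterm → PIs covering it):
  2 | -0010  (sole → essential)
  4 | 0-100,0010-
  5 | -0101,001-1,0010-
  7 | 0-111,001-1
  9 | 010-1  (sole → essential)
  11 | -1011,01-11,010-1
  12 | 0-100,011-0
  14 | -1110,011-0,0111-
  15 | 0-111,01-11,0111-
  18 | -0010,1-010
  21 | -0101  (sole → essential)
  26 | 1-010,11-10,1101-
  27 | -1011,1101-
  30 | -1110,11-10
Essential prime implicants: -0010, -0101, 010-1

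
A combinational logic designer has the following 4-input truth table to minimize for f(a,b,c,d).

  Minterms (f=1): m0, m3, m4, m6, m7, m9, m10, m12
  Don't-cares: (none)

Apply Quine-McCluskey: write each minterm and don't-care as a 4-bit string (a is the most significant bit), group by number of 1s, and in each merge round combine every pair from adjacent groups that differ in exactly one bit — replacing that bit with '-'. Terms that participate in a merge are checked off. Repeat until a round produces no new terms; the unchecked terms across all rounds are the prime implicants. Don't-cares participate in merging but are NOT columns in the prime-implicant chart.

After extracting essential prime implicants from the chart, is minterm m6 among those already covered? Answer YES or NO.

NO

[col 0] 0000*, 0011*, 0100*, 0110*, 0111*, 1001, 1010, 1100*
[col 1] -100, 0-00, 0-11, 01-0, 011-
Prime implicants: -100, 0-00, 0-11, 01-0, 011-, 1001, 1010
PI chart (minterm → PIs covering it):
  0 | 0-00  (sole → essential)
  3 | 0-11  (sole → essential)
  4 | -100,0-00,01-0
  6 | 01-0,011-
  7 | 0-11,011-
  9 | 1001  (sole → essential)
  10 | 1010  (sole → essential)
  12 | -100  (sole → essential)
Essential prime implicants: -100, 0-00, 0-11, 1001, 1010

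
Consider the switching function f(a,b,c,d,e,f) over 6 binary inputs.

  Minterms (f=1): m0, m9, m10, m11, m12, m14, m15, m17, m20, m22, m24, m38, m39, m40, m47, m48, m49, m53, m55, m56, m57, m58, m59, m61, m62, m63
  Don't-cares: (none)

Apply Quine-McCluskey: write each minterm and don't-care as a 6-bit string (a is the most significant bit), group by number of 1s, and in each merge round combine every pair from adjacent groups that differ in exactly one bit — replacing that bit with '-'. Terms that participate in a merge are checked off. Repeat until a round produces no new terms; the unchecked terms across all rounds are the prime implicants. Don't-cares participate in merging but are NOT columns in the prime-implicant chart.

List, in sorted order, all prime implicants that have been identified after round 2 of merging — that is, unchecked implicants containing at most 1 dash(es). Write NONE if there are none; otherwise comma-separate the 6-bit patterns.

[col 0] 000000, 001001*, 001010*, 001011*, 001100*, 001110*, 001111*, 010001*, 010100*, 010110*, 011000*, 100110*, 100111*, 101000*, 101111*, 110000*, 110001*, 110101*, 110111*, 111000*, 111001*, 111010*, 111011*, 111101*, 111110*, 111111*
[col 1] -01111, -10001, -11000, 001-10*, 001-11*, 0010-1, 00101-*, 0011-0, 00111-*, 0101-0, 1-0111*, 1-1000, 1-1111*, 10-111*, 10011-, 11-000*, 11-001*, 11-101*, 11-111*, 110-01*, 11000-*, 1101-1*, 111-01*, 111-10*, 111-11*, 1110-0*, 1110-1*, 11100-*, 11101-*, 1111-1*, 11111-*
[col 2] 001-1-, 1--111, 11--01, 11-00-, 11-1-1, 111--1, 111-1-, 1110--
Prime implicants: -01111, -10001, -11000, 000000, 001-1-, 0010-1, 0011-0, 0101-0, 1--111, 1-1000, 10011-, 11--01, 11-00-, 11-1-1, 111--1, 111-1-, 1110--

-01111, -10001, -11000, 000000, 0010-1, 0011-0, 0101-0, 1-1000, 10011-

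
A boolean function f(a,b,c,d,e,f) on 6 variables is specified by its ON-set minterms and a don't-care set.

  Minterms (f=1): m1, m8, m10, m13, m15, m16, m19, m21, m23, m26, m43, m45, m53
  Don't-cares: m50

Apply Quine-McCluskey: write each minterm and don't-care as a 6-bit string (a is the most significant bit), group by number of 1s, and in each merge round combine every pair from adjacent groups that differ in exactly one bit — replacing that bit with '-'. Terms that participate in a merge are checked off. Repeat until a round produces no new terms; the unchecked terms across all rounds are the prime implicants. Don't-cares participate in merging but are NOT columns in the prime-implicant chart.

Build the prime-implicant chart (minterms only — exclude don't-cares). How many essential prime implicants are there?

[col 0] 000001, 001000*, 001010*, 001101*, 001111*, 010000, 010011*, 010101*, 010111*, 011010*, 101011, 101101*, 110010, 110101*
[col 1] -01101, -10101, 0-1010, 0010-0, 0011-1, 010-11, 0101-1
Prime implicants: -01101, -10101, 0-1010, 000001, 0010-0, 0011-1, 010-11, 010000, 0101-1, 101011, 110010
PI chart (minterm → PIs covering it):
  1 | 000001  (sole → essential)
  8 | 0010-0  (sole → essential)
  10 | 0-1010,0010-0
  13 | -01101,0011-1
  15 | 0011-1  (sole → essential)
  16 | 010000  (sole → essential)
  19 | 010-11  (sole → essential)
  21 | -10101,0101-1
  23 | 010-11,0101-1
  26 | 0-1010  (sole → essential)
  43 | 101011  (sole → essential)
  45 | -01101  (sole → essential)
  53 | -10101  (sole → essential)
Essential prime implicants: -01101, -10101, 0-1010, 000001, 0010-0, 0011-1, 010-11, 010000, 101011

9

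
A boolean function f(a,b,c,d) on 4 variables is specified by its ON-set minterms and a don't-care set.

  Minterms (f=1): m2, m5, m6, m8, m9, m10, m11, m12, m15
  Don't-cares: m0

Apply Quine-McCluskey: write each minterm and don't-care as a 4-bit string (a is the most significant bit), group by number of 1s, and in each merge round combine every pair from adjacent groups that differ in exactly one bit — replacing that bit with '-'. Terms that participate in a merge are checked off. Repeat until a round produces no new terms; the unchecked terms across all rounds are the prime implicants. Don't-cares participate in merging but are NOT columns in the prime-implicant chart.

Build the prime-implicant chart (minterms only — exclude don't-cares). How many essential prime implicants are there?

5

size-2^0 implicants → 0000(✓)  0010(✓)  0101  0110(✓)  1000(✓)  1001(✓)  1010(✓)  1011(✓)  1100(✓)  1111(✓)
size-2^1 implicants → -000(✓)  -010(✓)  0-10  00-0(✓)  1-00  1-11  10-0(✓)  10-1(✓)  100-(✓)  101-(✓)
size-2^2 implicants → -0-0  10--
Unchecked terms (primes): -0-0, 0-10, 0101, 1-00, 1-11, 10--
Minterm coverage:
  m2 ⊆ -0-0,0-10
  m5 ⊆ 0101 [E]
  m6 ⊆ 0-10 [E]
  m8 ⊆ -0-0,1-00,10--
  m9 ⊆ 10-- [E]
  m10 ⊆ -0-0,10--
  m11 ⊆ 1-11,10--
  m12 ⊆ 1-00 [E]
  m15 ⊆ 1-11 [E]
E = {0-10, 0101, 1-00, 1-11, 10--}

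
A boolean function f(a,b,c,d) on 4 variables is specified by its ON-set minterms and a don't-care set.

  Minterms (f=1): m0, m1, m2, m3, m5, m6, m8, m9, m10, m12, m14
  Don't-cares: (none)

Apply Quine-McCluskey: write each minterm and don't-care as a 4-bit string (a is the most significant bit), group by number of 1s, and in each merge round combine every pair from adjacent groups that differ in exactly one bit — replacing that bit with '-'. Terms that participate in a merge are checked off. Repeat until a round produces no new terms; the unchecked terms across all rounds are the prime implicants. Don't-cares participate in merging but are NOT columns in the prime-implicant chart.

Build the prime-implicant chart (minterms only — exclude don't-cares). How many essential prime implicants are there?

Round 0: 0000✓ 0001✓ 0010✓ 0011✓ 0101✓ 0110✓ 1000✓ 1001✓ 1010✓ 1100✓ 1110✓
Round 1: -000✓ -001✓ -010✓ -110✓ 0-01 0-10✓ 00-0✓ 00-1✓ 000-✓ 001-✓ 1-00✓ 1-10✓ 10-0✓ 100-✓ 11-0✓
Round 2: --10 -0-0 -00- 00-- 1--0
PIs = {--10, -0-0, -00-, 0-01, 00--, 1--0}
Coverage chart:
  m0: -0-0,-00-,00--
  m1: -00-,0-01,00--
  m2: --10,-0-0,00--
  m3: 00-- ←essential
  m5: 0-01 ←essential
  m6: --10 ←essential
  m8: -0-0,-00-,1--0
  m9: -00- ←essential
  m10: --10,-0-0,1--0
  m12: 1--0 ←essential
  m14: --10,1--0
Essential: --10, -00-, 0-01, 00--, 1--0

5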